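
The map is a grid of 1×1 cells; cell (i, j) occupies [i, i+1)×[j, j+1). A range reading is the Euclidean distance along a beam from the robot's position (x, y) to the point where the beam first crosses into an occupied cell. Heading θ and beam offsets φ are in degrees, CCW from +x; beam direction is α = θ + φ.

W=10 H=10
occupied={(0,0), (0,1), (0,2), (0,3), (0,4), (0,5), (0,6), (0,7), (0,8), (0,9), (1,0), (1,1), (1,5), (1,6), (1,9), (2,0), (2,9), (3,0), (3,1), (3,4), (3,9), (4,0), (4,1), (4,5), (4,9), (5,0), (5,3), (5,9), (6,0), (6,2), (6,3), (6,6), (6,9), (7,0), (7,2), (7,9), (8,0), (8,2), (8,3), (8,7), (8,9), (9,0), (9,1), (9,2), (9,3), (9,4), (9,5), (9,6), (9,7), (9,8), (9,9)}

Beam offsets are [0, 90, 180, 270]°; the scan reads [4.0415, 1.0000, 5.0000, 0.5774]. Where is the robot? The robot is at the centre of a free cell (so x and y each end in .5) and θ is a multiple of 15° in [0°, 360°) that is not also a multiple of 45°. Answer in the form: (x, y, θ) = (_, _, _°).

(x, y, θ) = (5.5, 4.5, 30°)

The pose lattice has 49·16 = 784 candidates. Test each by forward raycasting.
  (4.5, 8.5, 150°): beam 1 = 1.0000 ≠ 4.0415 ✗
  (4.5, 8.5, 195°): beam 1 = 3.6235 ≠ 4.0415 ✗
  (6.5, 7.5, 15°): beam 1 = 1.5529 ≠ 4.0415 ✗
  …
  (5.5, 4.5, 30°): r_1=4.0415, r_2=1.0000, r_3=5.0000, r_4=0.5774 — all match ✓
Unique over the lattice → pose = (5.5, 4.5, 30°).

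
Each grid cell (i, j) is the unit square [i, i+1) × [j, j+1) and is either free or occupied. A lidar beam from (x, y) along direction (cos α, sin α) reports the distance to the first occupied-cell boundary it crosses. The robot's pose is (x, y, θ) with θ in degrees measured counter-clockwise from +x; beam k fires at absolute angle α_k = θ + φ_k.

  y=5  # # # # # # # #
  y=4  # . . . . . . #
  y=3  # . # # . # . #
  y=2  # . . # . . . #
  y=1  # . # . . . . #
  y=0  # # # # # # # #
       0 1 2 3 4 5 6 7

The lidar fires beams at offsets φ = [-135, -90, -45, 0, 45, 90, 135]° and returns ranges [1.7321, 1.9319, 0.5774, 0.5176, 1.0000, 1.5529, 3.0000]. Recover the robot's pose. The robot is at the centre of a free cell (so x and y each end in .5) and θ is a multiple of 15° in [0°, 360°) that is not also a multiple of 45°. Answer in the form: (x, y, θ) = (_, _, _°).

(x, y, θ) = (5.5, 1.5, 285°)

Candidates: 19 free-cell centres × 16 headings = 304 poses. Raycast each; keep the one whose scan matches to 4 dp.
  (5.5, 4.5, 210°): beam 1 = 0.5176 ≠ 1.7321 ✗
  (6.5, 3.5, 30°): beam 1 = 2.5882 ≠ 1.7321 ✗
  (5.5, 4.5, 255°): beam 1 = 0.5774 ≠ 1.7321 ✗
  (4.5, 3.5, 75°): beam 1 = 2.8868 ≠ 1.7321 ✗
  (5.5, 1.5, 105°): beam 1 = 1.0000 ≠ 1.7321 ✗
  …
  (5.5, 1.5, 285°): r_1=1.7321, r_2=1.9319, r_3=0.5774, r_4=0.5176, r_5=1.0000, r_6=1.5529, r_7=3.0000 — all match ✓
No second candidate reproduces the full scan.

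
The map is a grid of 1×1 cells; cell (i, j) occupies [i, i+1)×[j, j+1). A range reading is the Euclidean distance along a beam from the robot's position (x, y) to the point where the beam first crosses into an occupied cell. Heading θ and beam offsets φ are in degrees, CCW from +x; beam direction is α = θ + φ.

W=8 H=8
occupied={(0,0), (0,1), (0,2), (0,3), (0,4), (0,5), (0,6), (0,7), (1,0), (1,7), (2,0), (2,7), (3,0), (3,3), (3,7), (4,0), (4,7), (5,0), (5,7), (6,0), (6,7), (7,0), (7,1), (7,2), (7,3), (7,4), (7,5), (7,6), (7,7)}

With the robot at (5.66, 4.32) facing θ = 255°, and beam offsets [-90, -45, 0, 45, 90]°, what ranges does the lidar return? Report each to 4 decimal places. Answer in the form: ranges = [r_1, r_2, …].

ranges = [4.8244, 1.9168, 3.4371, 2.6800, 1.3873]

beam 1: φ=-90°, α=165°
  direction (-0.9659, 0.2588); cell (5,4); t to first gridline: x 0.6833, y 2.6273 (then +1.0353 / +3.8637)
    (4,4) via x @ 0.6833
    (3,4) via x @ 1.7186
    (3,5) via y @ 2.6273
    (2,5) via x @ 2.7538
    (1,5) via x @ 3.7891
    (0,5) via x @ 4.8244  # hit
  → r_1 = 4.8244
beam 2: φ=-45°, α=210°
  direction (-0.8660, -0.5000); cell (5,4); t to first gridline: x 0.7621, y 0.6400 (then +1.1547 / +2.0000)
    (5,3) via y @ 0.6400
    (4,3) via x @ 0.7621
    (3,3) via x @ 1.9168  # hit
  → r_2 = 1.9168
beam 3: φ=0°, α=255°
  direction (-0.2588, -0.9659); cell (5,4); t to first gridline: x 2.5500, y 0.3313 (then +3.8637 / +1.0353)
    (5,3) via y @ 0.3313
    (5,2) via y @ 1.3666
    (5,1) via y @ 2.4018
    (4,1) via x @ 2.5500
    (4,0) via y @ 3.4371  # hit
  → r_3 = 3.4371
beam 4: φ=45°, α=300°
  direction (0.5000, -0.8660); cell (5,4); t to first gridline: x 0.6800, y 0.3695 (then +2.0000 / +1.1547)
    (5,3) via y @ 0.3695
    (6,3) via x @ 0.6800
    (6,2) via y @ 1.5242
    (6,1) via y @ 2.6789
    (7,1) via x @ 2.6800  # hit
  → r_4 = 2.6800
beam 5: φ=90°, α=345°
  direction (0.9659, -0.2588); cell (5,4); t to first gridline: x 0.3520, y 1.2364 (then +1.0353 / +3.8637)
    (6,4) via x @ 0.3520
    (6,3) via y @ 1.2364
    (7,3) via x @ 1.3873  # hit
  → r_5 = 1.3873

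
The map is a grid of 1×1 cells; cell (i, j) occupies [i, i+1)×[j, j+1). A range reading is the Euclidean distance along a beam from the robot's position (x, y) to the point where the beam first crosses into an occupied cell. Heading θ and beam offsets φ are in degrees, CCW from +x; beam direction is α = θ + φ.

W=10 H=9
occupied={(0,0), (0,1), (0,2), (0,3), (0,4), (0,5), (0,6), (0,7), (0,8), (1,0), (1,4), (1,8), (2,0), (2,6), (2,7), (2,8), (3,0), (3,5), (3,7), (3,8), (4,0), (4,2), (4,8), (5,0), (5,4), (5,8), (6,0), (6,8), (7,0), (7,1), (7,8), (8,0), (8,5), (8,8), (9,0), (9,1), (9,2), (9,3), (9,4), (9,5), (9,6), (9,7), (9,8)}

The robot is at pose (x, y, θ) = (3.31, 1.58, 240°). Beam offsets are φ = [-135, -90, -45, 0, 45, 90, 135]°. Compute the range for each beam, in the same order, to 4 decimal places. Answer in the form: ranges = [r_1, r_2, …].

beam 1: φ=-135°, α=105°
  direction (-0.2588, 0.9659); cell (3,1); t to first gridline: x 1.1977, y 0.4348 (then +3.8637 / +1.0353)
    (3,2) via y @ 0.4348
    (2,2) via x @ 1.1977
    (2,3) via y @ 1.4701
    (2,4) via y @ 2.5054
    (2,5) via y @ 3.5406
    (2,6) via y @ 4.5759  # hit
  → r_1 = 4.5759
beam 2: φ=-90°, α=150°
  direction (-0.8660, 0.5000); cell (3,1); t to first gridline: x 0.3580, y 0.8400 (then +1.1547 / +2.0000)
    (2,1) via x @ 0.3580
    (2,2) via y @ 0.8400
    (1,2) via x @ 1.5127
    (0,2) via x @ 2.6674  # hit
  → r_2 = 2.6674
beam 3: φ=-45°, α=195°
  direction (-0.9659, -0.2588); cell (3,1); t to first gridline: x 0.3209, y 2.2409 (then +1.0353 / +3.8637)
    (2,1) via x @ 0.3209
    (1,1) via x @ 1.3562
    (1,0) via y @ 2.2409  # hit
  → r_3 = 2.2409
beam 4: φ=0°, α=240°
  direction (-0.5000, -0.8660); cell (3,1); t to first gridline: x 0.6200, y 0.6697 (then +2.0000 / +1.1547)
    (2,1) via x @ 0.6200
    (2,0) via y @ 0.6697  # hit
  → r_4 = 0.6697
beam 5: φ=45°, α=285°
  direction (0.2588, -0.9659); cell (3,1); t to first gridline: x 2.6660, y 0.6005 (then +3.8637 / +1.0353)
    (3,0) via y @ 0.6005  # hit
  → r_5 = 0.6005
beam 6: φ=90°, α=330°
  direction (0.8660, -0.5000); cell (3,1); t to first gridline: x 0.7967, y 1.1600 (then +1.1547 / +2.0000)
    (4,1) via x @ 0.7967
    (4,0) via y @ 1.1600  # hit
  → r_6 = 1.1600
beam 7: φ=135°, α=15°
  direction (0.9659, 0.2588); cell (3,1); t to first gridline: x 0.7143, y 1.6228 (then +1.0353 / +3.8637)
    (4,1) via x @ 0.7143
    (4,2) via y @ 1.6228  # hit
  → r_7 = 1.6228

ranges = [4.5759, 2.6674, 2.2409, 0.6697, 0.6005, 1.1600, 1.6228]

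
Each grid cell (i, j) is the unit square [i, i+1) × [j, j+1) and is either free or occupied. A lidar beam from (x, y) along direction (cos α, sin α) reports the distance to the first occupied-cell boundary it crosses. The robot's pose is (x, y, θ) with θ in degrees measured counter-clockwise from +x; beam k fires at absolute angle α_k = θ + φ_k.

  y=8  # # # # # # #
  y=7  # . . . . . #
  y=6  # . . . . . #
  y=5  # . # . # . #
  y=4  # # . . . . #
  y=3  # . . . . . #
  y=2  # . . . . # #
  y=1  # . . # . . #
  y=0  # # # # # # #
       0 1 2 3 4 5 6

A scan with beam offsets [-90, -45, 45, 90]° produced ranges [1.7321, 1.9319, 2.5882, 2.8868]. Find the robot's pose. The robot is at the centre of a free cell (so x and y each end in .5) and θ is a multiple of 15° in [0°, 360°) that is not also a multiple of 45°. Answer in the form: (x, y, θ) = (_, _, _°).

Enumerate (i+0.5, j+0.5, θ) over the 30 free cells and 16 admissible headings. For each, cast all 4 beams and compare to the given ranges.
  (4.5, 2.5, 285°): beam 1 = 3.6235 ≠ 1.7321 ✗
  (3.5, 2.5, 15°): beam 1 = 0.5176 ≠ 1.7321 ✗
  (3.5, 3.5, 300°): beam 1 = 2.8868 ≠ 1.7321 ✗
  (2.5, 2.5, 255°): beam 1 = 1.5529 ≠ 1.7321 ✗
  …
  (3.5, 3.5, 150°): r_1=1.7321, r_2=1.9319, r_3=2.5882, r_4=2.8868 — all match ✓
No second candidate reproduces the full scan.

(x, y, θ) = (3.5, 3.5, 150°)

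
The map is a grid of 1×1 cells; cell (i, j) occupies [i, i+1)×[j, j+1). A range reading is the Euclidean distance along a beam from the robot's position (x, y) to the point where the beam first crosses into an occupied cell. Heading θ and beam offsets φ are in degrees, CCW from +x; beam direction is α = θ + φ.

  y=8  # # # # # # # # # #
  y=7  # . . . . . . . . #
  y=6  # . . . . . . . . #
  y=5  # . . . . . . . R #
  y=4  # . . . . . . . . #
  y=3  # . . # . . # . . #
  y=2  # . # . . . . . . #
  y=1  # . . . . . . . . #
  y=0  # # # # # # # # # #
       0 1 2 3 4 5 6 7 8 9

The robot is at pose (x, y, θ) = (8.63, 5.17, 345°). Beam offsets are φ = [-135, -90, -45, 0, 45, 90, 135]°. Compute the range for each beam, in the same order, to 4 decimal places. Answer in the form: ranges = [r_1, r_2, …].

beam 1: φ=-135°, α=210°
  d=(-0.8660,-0.5000)  start (8,5)  tX=0.7275 tY=0.3400  stride 1/|dx|=1.1547 1/|dy|=2.0000
    cross y-line → (8,4), t=0.3400
    cross x-line → (7,4), t=0.7275
    cross x-line → (6,4), t=1.8822
    cross y-line → (6,3), t=2.3400 (wall)
  → r_1 = 2.3400
beam 2: φ=-90°, α=255°
  d=(-0.2588,-0.9659)  start (8,5)  tX=2.4341 tY=0.1760  stride 1/|dx|=3.8637 1/|dy|=1.0353
    cross y-line → (8,4), t=0.1760
    cross y-line → (8,3), t=1.2113
    cross y-line → (8,2), t=2.2465
    cross x-line → (7,2), t=2.4341
    cross y-line → (7,1), t=3.2818
    cross y-line → (7,0), t=4.3171 (wall)
  → r_2 = 4.3171
beam 3: φ=-45°, α=300°
  d=(0.5000,-0.8660)  start (8,5)  tX=0.7400 tY=0.1963  stride 1/|dx|=2.0000 1/|dy|=1.1547
    cross y-line → (8,4), t=0.1963
    cross x-line → (9,4), t=0.7400 (wall)
  → r_3 = 0.7400
beam 4: φ=0°, α=345°
  d=(0.9659,-0.2588)  start (8,5)  tX=0.3831 tY=0.6568  stride 1/|dx|=1.0353 1/|dy|=3.8637
    cross x-line → (9,5), t=0.3831 (wall)
  → r_4 = 0.3831
beam 5: φ=45°, α=30°
  d=(0.8660,0.5000)  start (8,5)  tX=0.4272 tY=1.6600  stride 1/|dx|=1.1547 1/|dy|=2.0000
    cross x-line → (9,5), t=0.4272 (wall)
  → r_5 = 0.4272
beam 6: φ=90°, α=75°
  d=(0.2588,0.9659)  start (8,5)  tX=1.4296 tY=0.8593  stride 1/|dx|=3.8637 1/|dy|=1.0353
    cross y-line → (8,6), t=0.8593
    cross x-line → (9,6), t=1.4296 (wall)
  → r_6 = 1.4296
beam 7: φ=135°, α=120°
  d=(-0.5000,0.8660)  start (8,5)  tX=1.2600 tY=0.9584  stride 1/|dx|=2.0000 1/|dy|=1.1547
    cross y-line → (8,6), t=0.9584
    cross x-line → (7,6), t=1.2600
    cross y-line → (7,7), t=2.1131
    cross x-line → (6,7), t=3.2600
    cross y-line → (6,8), t=3.2678 (wall)
  → r_7 = 3.2678

ranges = [2.3400, 4.3171, 0.7400, 0.3831, 0.4272, 1.4296, 3.2678]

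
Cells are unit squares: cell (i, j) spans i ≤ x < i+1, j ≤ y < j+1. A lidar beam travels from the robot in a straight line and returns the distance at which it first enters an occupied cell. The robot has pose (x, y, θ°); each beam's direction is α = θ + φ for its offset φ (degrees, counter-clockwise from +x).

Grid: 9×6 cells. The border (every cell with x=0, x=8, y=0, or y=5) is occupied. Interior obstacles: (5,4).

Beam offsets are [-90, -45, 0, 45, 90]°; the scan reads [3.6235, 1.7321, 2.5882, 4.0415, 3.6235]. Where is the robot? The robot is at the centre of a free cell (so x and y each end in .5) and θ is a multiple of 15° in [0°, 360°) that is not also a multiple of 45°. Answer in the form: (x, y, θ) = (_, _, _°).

Enumerate (i+0.5, j+0.5, θ) over the 27 free cells and 16 admissible headings. For each, cast all 5 beams and compare to the given ranges.
  (6.5, 3.5, 195°): beam 1 = 1.5529 ≠ 3.6235 ✗
  (1.5, 4.5, 60°): beam 1 = 7.0000 ≠ 3.6235 ✗
  (4.5, 4.5, 255°): beam 1 = 1.9319 ≠ 3.6235 ✗
  …
  (4.5, 2.5, 105°): r_1=3.6235, r_2=1.7321, r_3=2.5882, r_4=4.0415, r_5=3.6235 — all match ✓
Only this pose fits every beam.

(x, y, θ) = (4.5, 2.5, 105°)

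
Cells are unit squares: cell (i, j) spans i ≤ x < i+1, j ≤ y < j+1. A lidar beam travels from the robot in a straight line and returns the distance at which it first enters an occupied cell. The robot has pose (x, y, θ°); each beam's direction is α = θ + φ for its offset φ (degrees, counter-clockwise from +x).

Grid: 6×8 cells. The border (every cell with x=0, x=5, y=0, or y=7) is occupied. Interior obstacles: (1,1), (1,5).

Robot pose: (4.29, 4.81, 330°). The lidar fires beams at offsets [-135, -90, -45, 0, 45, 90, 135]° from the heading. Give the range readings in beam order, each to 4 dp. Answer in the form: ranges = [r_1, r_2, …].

ranges = [3.4061, 4.3994, 2.7432, 0.8198, 0.7350, 1.4200, 2.2673]

beam 1: φ=-135°, α=195°
  cosα=-0.9659 sinα=-0.2588 | (4,4) | tMaxX 0.3002 tMaxY 3.1296 | tΔX 1.0353 tΔY 3.8637
    t=0.3002 [x] (3,4)
    t=1.3355 [x] (2,4)
    t=2.3708 [x] (1,4)
    t=3.1296 [y] (1,3)
    t=3.4061 [x] (0,3) — stop
  → r_1 = 3.4061
beam 2: φ=-90°, α=240°
  cosα=-0.5000 sinα=-0.8660 | (4,4) | tMaxX 0.5800 tMaxY 0.9353 | tΔX 2.0000 tΔY 1.1547
    t=0.5800 [x] (3,4)
    t=0.9353 [y] (3,3)
    t=2.0900 [y] (3,2)
    t=2.5800 [x] (2,2)
    t=3.2447 [y] (2,1)
    t=4.3994 [y] (2,0) — stop
  → r_2 = 4.3994
beam 3: φ=-45°, α=285°
  cosα=0.2588 sinα=-0.9659 | (4,4) | tMaxX 2.7432 tMaxY 0.8386 | tΔX 3.8637 tΔY 1.0353
    t=0.8386 [y] (4,3)
    t=1.8738 [y] (4,2)
    t=2.7432 [x] (5,2) — stop
  → r_3 = 2.7432
beam 4: φ=0°, α=330°
  cosα=0.8660 sinα=-0.5000 | (4,4) | tMaxX 0.8198 tMaxY 1.6200 | tΔX 1.1547 tΔY 2.0000
    t=0.8198 [x] (5,4) — stop
  → r_4 = 0.8198
beam 5: φ=45°, α=15°
  cosα=0.9659 sinα=0.2588 | (4,4) | tMaxX 0.7350 tMaxY 0.7341 | tΔX 1.0353 tΔY 3.8637
    t=0.7341 [y] (4,5)
    t=0.7350 [x] (5,5) — stop
  → r_5 = 0.7350
beam 6: φ=90°, α=60°
  cosα=0.5000 sinα=0.8660 | (4,4) | tMaxX 1.4200 tMaxY 0.2194 | tΔX 2.0000 tΔY 1.1547
    t=0.2194 [y] (4,5)
    t=1.3741 [y] (4,6)
    t=1.4200 [x] (5,6) — stop
  → r_6 = 1.4200
beam 7: φ=135°, α=105°
  cosα=-0.2588 sinα=0.9659 | (4,4) | tMaxX 1.1205 tMaxY 0.1967 | tΔX 3.8637 tΔY 1.0353
    t=0.1967 [y] (4,5)
    t=1.1205 [x] (3,5)
    t=1.2320 [y] (3,6)
    t=2.2673 [y] (3,7) — stop
  → r_7 = 2.2673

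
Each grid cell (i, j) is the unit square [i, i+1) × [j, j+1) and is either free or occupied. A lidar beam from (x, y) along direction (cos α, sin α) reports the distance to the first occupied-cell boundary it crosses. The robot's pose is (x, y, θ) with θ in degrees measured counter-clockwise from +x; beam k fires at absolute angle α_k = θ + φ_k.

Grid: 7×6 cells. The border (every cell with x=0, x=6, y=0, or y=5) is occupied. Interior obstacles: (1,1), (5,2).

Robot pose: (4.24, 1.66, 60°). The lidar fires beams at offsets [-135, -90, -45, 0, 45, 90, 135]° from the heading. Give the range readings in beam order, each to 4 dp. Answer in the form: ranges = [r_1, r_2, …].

beam 1: φ=-135°, α=285°
  dir = (cos 285°, sin 285°) = (0.2588, -0.9659); from cell (4,1)
  next x-line at t=2.9364, next y-line at t=0.6833; Δt_x=3.8637, Δt_y=1.0353
    y: enter (4,0) at t=0.6833 ← occupied
  → r_1 = 0.6833
beam 2: φ=-90°, α=330°
  dir = (cos 330°, sin 330°) = (0.8660, -0.5000); from cell (4,1)
  next x-line at t=0.8776, next y-line at t=1.3200; Δt_x=1.1547, Δt_y=2.0000
    x: enter (5,1) at t=0.8776
    y: enter (5,0) at t=1.3200 ← occupied
  → r_2 = 1.3200
beam 3: φ=-45°, α=15°
  dir = (cos 15°, sin 15°) = (0.9659, 0.2588); from cell (4,1)
  next x-line at t=0.7868, next y-line at t=1.3137; Δt_x=1.0353, Δt_y=3.8637
    x: enter (5,1) at t=0.7868
    y: enter (5,2) at t=1.3137 ← occupied
  → r_3 = 1.3137
beam 4: φ=0°, α=60°
  dir = (cos 60°, sin 60°) = (0.5000, 0.8660); from cell (4,1)
  next x-line at t=1.5200, next y-line at t=0.3926; Δt_x=2.0000, Δt_y=1.1547
    y: enter (4,2) at t=0.3926
    x: enter (5,2) at t=1.5200 ← occupied
  → r_4 = 1.5200
beam 5: φ=45°, α=105°
  dir = (cos 105°, sin 105°) = (-0.2588, 0.9659); from cell (4,1)
  next x-line at t=0.9273, next y-line at t=0.3520; Δt_x=3.8637, Δt_y=1.0353
    y: enter (4,2) at t=0.3520
    x: enter (3,2) at t=0.9273
    y: enter (3,3) at t=1.3873
    y: enter (3,4) at t=2.4225
    y: enter (3,5) at t=3.4578 ← occupied
  → r_5 = 3.4578
beam 6: φ=90°, α=150°
  dir = (cos 150°, sin 150°) = (-0.8660, 0.5000); from cell (4,1)
  next x-line at t=0.2771, next y-line at t=0.6800; Δt_x=1.1547, Δt_y=2.0000
    x: enter (3,1) at t=0.2771
    y: enter (3,2) at t=0.6800
    x: enter (2,2) at t=1.4318
    x: enter (1,2) at t=2.5865
    y: enter (1,3) at t=2.6800
    x: enter (0,3) at t=3.7412 ← occupied
  → r_6 = 3.7412
beam 7: φ=135°, α=195°
  dir = (cos 195°, sin 195°) = (-0.9659, -0.2588); from cell (4,1)
  next x-line at t=0.2485, next y-line at t=2.5500; Δt_x=1.0353, Δt_y=3.8637
    x: enter (3,1) at t=0.2485
    x: enter (2,1) at t=1.2837
    x: enter (1,1) at t=2.3190 ← occupied
  → r_7 = 2.3190

ranges = [0.6833, 1.3200, 1.3137, 1.5200, 3.4578, 3.7412, 2.3190]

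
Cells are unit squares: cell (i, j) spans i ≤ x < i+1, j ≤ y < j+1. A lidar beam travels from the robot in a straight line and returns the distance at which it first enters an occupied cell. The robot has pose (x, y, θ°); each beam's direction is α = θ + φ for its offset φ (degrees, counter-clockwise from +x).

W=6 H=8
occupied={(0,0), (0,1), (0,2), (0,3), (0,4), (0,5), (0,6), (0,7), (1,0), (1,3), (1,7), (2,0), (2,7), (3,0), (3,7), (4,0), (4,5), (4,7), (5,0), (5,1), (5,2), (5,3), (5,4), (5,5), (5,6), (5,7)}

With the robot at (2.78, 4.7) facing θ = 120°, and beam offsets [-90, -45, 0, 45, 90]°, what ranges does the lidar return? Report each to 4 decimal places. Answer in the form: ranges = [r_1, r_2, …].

beam 1: φ=-90°, α=30°
  d=(0.8660,0.5000)  start (2,4)  tX=0.2540 tY=0.6000  stride 1/|dx|=1.1547 1/|dy|=2.0000
    cross x-line → (3,4), t=0.2540
    cross y-line → (3,5), t=0.6000
    cross x-line → (4,5), t=1.4087 (wall)
  → r_1 = 1.4087
beam 2: φ=-45°, α=75°
  d=(0.2588,0.9659)  start (2,4)  tX=0.8500 tY=0.3106  stride 1/|dx|=3.8637 1/|dy|=1.0353
    cross y-line → (2,5), t=0.3106
    cross x-line → (3,5), t=0.8500
    cross y-line → (3,6), t=1.3459
    cross y-line → (3,7), t=2.3811 (wall)
  → r_2 = 2.3811
beam 3: φ=0°, α=120°
  d=(-0.5000,0.8660)  start (2,4)  tX=1.5600 tY=0.3464  stride 1/|dx|=2.0000 1/|dy|=1.1547
    cross y-line → (2,5), t=0.3464
    cross y-line → (2,6), t=1.5011
    cross x-line → (1,6), t=1.5600
    cross y-line → (1,7), t=2.6558 (wall)
  → r_3 = 2.6558
beam 4: φ=45°, α=165°
  d=(-0.9659,0.2588)  start (2,4)  tX=0.8075 tY=1.1591  stride 1/|dx|=1.0353 1/|dy|=3.8637
    cross x-line → (1,4), t=0.8075
    cross y-line → (1,5), t=1.1591
    cross x-line → (0,5), t=1.8428 (wall)
  → r_4 = 1.8428
beam 5: φ=90°, α=210°
  d=(-0.8660,-0.5000)  start (2,4)  tX=0.9007 tY=1.4000  stride 1/|dx|=1.1547 1/|dy|=2.0000
    cross x-line → (1,4), t=0.9007
    cross y-line → (1,3), t=1.4000 (wall)
  → r_5 = 1.4000

ranges = [1.4087, 2.3811, 2.6558, 1.8428, 1.4000]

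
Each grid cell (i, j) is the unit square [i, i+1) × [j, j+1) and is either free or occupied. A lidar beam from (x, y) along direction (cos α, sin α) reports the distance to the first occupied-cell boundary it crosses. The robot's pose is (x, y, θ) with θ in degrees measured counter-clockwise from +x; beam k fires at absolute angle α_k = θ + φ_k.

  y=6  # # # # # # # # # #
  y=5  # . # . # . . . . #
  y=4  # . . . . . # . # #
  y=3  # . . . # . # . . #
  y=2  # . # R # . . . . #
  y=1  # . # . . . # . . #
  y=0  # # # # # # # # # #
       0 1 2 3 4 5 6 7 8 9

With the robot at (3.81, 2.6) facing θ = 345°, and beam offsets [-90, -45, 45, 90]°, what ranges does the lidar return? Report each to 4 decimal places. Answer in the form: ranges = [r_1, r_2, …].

ranges = [1.6564, 0.3800, 0.2194, 0.7341]

beam 1: φ=-90°, α=255°
  direction (-0.2588, -0.9659); cell (3,2); t to first gridline: x 3.1296, y 0.6212 (then +3.8637 / +1.0353)
    (3,1) via y @ 0.6212
    (3,0) via y @ 1.6564  # hit
  → r_1 = 1.6564
beam 2: φ=-45°, α=300°
  direction (0.5000, -0.8660); cell (3,2); t to first gridline: x 0.3800, y 0.6928 (then +2.0000 / +1.1547)
    (4,2) via x @ 0.3800  # hit
  → r_2 = 0.3800
beam 3: φ=45°, α=30°
  direction (0.8660, 0.5000); cell (3,2); t to first gridline: x 0.2194, y 0.8000 (then +1.1547 / +2.0000)
    (4,2) via x @ 0.2194  # hit
  → r_3 = 0.2194
beam 4: φ=90°, α=75°
  direction (0.2588, 0.9659); cell (3,2); t to first gridline: x 0.7341, y 0.4141 (then +3.8637 / +1.0353)
    (3,3) via y @ 0.4141
    (4,3) via x @ 0.7341  # hit
  → r_4 = 0.7341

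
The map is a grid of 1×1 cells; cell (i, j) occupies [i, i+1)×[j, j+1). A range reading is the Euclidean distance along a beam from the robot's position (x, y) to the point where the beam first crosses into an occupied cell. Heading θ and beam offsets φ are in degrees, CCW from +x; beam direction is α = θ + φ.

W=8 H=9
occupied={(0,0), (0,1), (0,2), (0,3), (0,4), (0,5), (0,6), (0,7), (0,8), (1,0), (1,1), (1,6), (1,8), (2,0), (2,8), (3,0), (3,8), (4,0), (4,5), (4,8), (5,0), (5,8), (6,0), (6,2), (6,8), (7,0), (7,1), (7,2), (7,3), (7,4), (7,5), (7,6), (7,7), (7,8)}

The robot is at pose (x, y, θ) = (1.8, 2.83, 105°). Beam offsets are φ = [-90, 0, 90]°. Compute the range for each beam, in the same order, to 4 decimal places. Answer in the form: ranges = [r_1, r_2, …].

ranges = [5.3834, 3.0910, 0.8282]

beam 1: φ=-90°, α=15°
  d=(0.9659,0.2588)  start (1,2)  tX=0.2071 tY=0.6568  stride 1/|dx|=1.0353 1/|dy|=3.8637
    cross x-line → (2,2), t=0.2071
    cross y-line → (2,3), t=0.6568
    cross x-line → (3,3), t=1.2423
    cross x-line → (4,3), t=2.2776
    cross x-line → (5,3), t=3.3129
    cross x-line → (6,3), t=4.3482
    cross y-line → (6,4), t=4.5205
    cross x-line → (7,4), t=5.3834 (wall)
  → r_1 = 5.3834
beam 2: φ=0°, α=105°
  d=(-0.2588,0.9659)  start (1,2)  tX=3.0910 tY=0.1760  stride 1/|dx|=3.8637 1/|dy|=1.0353
    cross y-line → (1,3), t=0.1760
    cross y-line → (1,4), t=1.2113
    cross y-line → (1,5), t=2.2465
    cross x-line → (0,5), t=3.0910 (wall)
  → r_2 = 3.0910
beam 3: φ=90°, α=195°
  d=(-0.9659,-0.2588)  start (1,2)  tX=0.8282 tY=3.2069  stride 1/|dx|=1.0353 1/|dy|=3.8637
    cross x-line → (0,2), t=0.8282 (wall)
  → r_3 = 0.8282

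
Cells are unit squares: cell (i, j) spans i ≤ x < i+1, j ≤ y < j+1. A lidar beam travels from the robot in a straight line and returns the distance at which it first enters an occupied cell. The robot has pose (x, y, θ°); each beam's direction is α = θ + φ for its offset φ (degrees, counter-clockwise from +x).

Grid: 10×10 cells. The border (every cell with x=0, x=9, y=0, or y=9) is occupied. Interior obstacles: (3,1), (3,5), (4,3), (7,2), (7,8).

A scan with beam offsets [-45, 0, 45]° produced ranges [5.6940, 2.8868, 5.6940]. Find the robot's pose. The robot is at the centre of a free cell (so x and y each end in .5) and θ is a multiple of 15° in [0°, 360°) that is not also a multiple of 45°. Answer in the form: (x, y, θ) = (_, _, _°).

Enumerate (i+0.5, j+0.5, θ) over the 59 free cells and 16 admissible headings. For each, cast all 3 beams and compare to the given ranges.
  (6.5, 7.5, 300°): beam 1 = 6.7293 ≠ 5.6940 ✗
  (5.5, 7.5, 150°): beam 1 = 1.5529 ≠ 5.6940 ✗
  (2.5, 6.5, 105°): beam 1 = 2.8868 ≠ 5.6940 ✗
  (7.5, 3.5, 240°): beam 1 = 6.7293 ≠ 5.6940 ✗
  (3.5, 4.5, 210°): beam 1 = 2.5882 ≠ 5.6940 ✗
  …
  (6.5, 6.5, 210°): r_1=5.6940, r_2=2.8868, r_3=5.6940 — all match ✓
Only this pose fits every beam.

(x, y, θ) = (6.5, 6.5, 210°)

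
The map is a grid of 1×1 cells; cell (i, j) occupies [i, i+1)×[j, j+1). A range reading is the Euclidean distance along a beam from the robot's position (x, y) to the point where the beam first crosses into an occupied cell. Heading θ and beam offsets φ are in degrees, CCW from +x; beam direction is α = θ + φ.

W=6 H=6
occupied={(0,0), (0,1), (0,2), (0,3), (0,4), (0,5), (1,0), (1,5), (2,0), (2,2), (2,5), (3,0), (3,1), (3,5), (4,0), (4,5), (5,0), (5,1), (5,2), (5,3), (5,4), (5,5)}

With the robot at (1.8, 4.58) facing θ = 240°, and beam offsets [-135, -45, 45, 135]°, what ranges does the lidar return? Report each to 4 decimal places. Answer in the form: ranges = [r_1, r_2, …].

ranges = [0.4348, 0.8282, 1.6357, 1.6228]

beam 1: φ=-135°, α=105°
  dir = (cos 105°, sin 105°) = (-0.2588, 0.9659); from cell (1,4)
  next x-line at t=3.0910, next y-line at t=0.4348; Δt_x=3.8637, Δt_y=1.0353
    y: enter (1,5) at t=0.4348 ← occupied
  → r_1 = 0.4348
beam 2: φ=-45°, α=195°
  dir = (cos 195°, sin 195°) = (-0.9659, -0.2588); from cell (1,4)
  next x-line at t=0.8282, next y-line at t=2.2409; Δt_x=1.0353, Δt_y=3.8637
    x: enter (0,4) at t=0.8282 ← occupied
  → r_2 = 0.8282
beam 3: φ=45°, α=285°
  dir = (cos 285°, sin 285°) = (0.2588, -0.9659); from cell (1,4)
  next x-line at t=0.7727, next y-line at t=0.6005; Δt_x=3.8637, Δt_y=1.0353
    y: enter (1,3) at t=0.6005
    x: enter (2,3) at t=0.7727
    y: enter (2,2) at t=1.6357 ← occupied
  → r_3 = 1.6357
beam 4: φ=135°, α=15°
  dir = (cos 15°, sin 15°) = (0.9659, 0.2588); from cell (1,4)
  next x-line at t=0.2071, next y-line at t=1.6228; Δt_x=1.0353, Δt_y=3.8637
    x: enter (2,4) at t=0.2071
    x: enter (3,4) at t=1.2423
    y: enter (3,5) at t=1.6228 ← occupied
  → r_4 = 1.6228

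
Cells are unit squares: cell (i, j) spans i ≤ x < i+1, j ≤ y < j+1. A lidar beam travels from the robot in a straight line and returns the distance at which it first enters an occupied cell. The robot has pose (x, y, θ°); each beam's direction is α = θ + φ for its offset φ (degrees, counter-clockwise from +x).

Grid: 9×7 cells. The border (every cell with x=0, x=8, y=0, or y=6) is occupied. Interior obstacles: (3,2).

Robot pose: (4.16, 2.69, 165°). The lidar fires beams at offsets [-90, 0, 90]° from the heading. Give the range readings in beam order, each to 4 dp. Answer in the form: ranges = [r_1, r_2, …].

beam 1: φ=-90°, α=75°
  direction (0.2588, 0.9659); cell (4,2); t to first gridline: x 3.2455, y 0.3209 (then +3.8637 / +1.0353)
    (4,3) via y @ 0.3209
    (4,4) via y @ 1.3562
    (4,5) via y @ 2.3915
    (5,5) via x @ 3.2455
    (5,6) via y @ 3.4268  # hit
  → r_1 = 3.4268
beam 2: φ=0°, α=165°
  direction (-0.9659, 0.2588); cell (4,2); t to first gridline: x 0.1656, y 1.1977 (then +1.0353 / +3.8637)
    (3,2) via x @ 0.1656  # hit
  → r_2 = 0.1656
beam 3: φ=90°, α=255°
  direction (-0.2588, -0.9659); cell (4,2); t to first gridline: x 0.6182, y 0.7143 (then +3.8637 / +1.0353)
    (3,2) via x @ 0.6182  # hit
  → r_3 = 0.6182

ranges = [3.4268, 0.1656, 0.6182]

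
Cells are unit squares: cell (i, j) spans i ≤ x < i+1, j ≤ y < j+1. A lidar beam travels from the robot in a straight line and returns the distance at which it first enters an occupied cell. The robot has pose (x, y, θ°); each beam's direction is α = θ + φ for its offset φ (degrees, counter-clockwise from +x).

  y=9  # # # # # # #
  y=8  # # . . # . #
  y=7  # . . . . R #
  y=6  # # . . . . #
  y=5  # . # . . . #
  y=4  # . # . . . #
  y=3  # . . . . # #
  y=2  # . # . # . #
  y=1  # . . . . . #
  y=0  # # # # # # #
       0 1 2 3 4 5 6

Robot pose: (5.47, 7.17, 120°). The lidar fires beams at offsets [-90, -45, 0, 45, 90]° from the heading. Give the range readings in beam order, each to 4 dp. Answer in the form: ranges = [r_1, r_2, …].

ranges = [0.6120, 1.8946, 0.9584, 3.5924, 2.8521]

beam 1: φ=-90°, α=30°
  d=(0.8660,0.5000)  start (5,7)  tX=0.6120 tY=1.6600  stride 1/|dx|=1.1547 1/|dy|=2.0000
    cross x-line → (6,7), t=0.6120 (wall)
  → r_1 = 0.6120
beam 2: φ=-45°, α=75°
  d=(0.2588,0.9659)  start (5,7)  tX=2.0478 tY=0.8593  stride 1/|dx|=3.8637 1/|dy|=1.0353
    cross y-line → (5,8), t=0.8593
    cross y-line → (5,9), t=1.8946 (wall)
  → r_2 = 1.8946
beam 3: φ=0°, α=120°
  d=(-0.5000,0.8660)  start (5,7)  tX=0.9400 tY=0.9584  stride 1/|dx|=2.0000 1/|dy|=1.1547
    cross x-line → (4,7), t=0.9400
    cross y-line → (4,8), t=0.9584 (wall)
  → r_3 = 0.9584
beam 4: φ=45°, α=165°
  d=(-0.9659,0.2588)  start (5,7)  tX=0.4866 tY=3.2069  stride 1/|dx|=1.0353 1/|dy|=3.8637
    cross x-line → (4,7), t=0.4866
    cross x-line → (3,7), t=1.5219
    cross x-line → (2,7), t=2.5571
    cross y-line → (2,8), t=3.2069
    cross x-line → (1,8), t=3.5924 (wall)
  → r_4 = 3.5924
beam 5: φ=90°, α=210°
  d=(-0.8660,-0.5000)  start (5,7)  tX=0.5427 tY=0.3400  stride 1/|dx|=1.1547 1/|dy|=2.0000
    cross y-line → (5,6), t=0.3400
    cross x-line → (4,6), t=0.5427
    cross x-line → (3,6), t=1.6974
    cross y-line → (3,5), t=2.3400
    cross x-line → (2,5), t=2.8521 (wall)
  → r_5 = 2.8521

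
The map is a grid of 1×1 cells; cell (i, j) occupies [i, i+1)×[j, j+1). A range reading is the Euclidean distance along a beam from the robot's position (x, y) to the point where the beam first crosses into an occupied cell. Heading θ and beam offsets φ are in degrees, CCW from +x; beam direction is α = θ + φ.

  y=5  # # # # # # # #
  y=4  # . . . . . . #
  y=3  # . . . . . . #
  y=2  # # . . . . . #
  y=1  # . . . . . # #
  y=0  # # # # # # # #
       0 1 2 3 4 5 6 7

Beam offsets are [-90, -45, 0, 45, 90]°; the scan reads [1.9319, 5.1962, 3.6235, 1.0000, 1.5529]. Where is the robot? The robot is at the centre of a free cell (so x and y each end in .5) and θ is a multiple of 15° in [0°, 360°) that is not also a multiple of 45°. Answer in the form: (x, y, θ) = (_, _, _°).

(x, y, θ) = (2.5, 1.5, 75°)

The pose lattice has 22·16 = 352 candidates. Test each by forward raycasting.
  (6.5, 3.5, 210°): beam 1 = 1.7321 ≠ 1.9319 ✗
  (5.5, 1.5, 15°): beam 1 = 0.5176 ≠ 1.9319 ✗
  (5.5, 3.5, 210°): beam 1 = 1.7321 ≠ 1.9319 ✗
  (3.5, 1.5, 75°): beam 2 = 4.0415 ≠ 5.1962 ✗
  …
  (2.5, 1.5, 75°): r_1=1.9319, r_2=5.1962, r_3=3.6235, r_4=1.0000, r_5=1.5529 — all match ✓
Only this pose fits every beam.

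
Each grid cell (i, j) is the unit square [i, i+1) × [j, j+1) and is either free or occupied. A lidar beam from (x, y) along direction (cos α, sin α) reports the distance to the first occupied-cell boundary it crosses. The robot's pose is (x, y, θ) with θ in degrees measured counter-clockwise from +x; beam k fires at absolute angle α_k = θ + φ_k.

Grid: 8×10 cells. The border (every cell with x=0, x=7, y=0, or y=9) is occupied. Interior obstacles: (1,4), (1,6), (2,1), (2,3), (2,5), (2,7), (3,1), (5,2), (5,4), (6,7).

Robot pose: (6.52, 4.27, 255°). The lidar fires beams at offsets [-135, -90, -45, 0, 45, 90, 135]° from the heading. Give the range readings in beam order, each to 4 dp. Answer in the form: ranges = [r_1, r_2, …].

ranges = [5.4617, 0.5383, 4.5400, 2.0091, 0.9600, 0.4969, 0.5543]

beam 1: φ=-135°, α=120°
  cosα=-0.5000 sinα=0.8660 | (6,4) | tMaxX 1.0400 tMaxY 0.8429 | tΔX 2.0000 tΔY 1.1547
    t=0.8429 [y] (6,5)
    t=1.0400 [x] (5,5)
    t=1.9976 [y] (5,6)
    t=3.0400 [x] (4,6)
    t=3.1523 [y] (4,7)
    t=4.3070 [y] (4,8)
    t=5.0400 [x] (3,8)
    t=5.4617 [y] (3,9) — stop
  → r_1 = 5.4617
beam 2: φ=-90°, α=165°
  cosα=-0.9659 sinα=0.2588 | (6,4) | tMaxX 0.5383 tMaxY 2.8205 | tΔX 1.0353 tΔY 3.8637
    t=0.5383 [x] (5,4) — stop
  → r_2 = 0.5383
beam 3: φ=-45°, α=210°
  cosα=-0.8660 sinα=-0.5000 | (6,4) | tMaxX 0.6004 tMaxY 0.5400 | tΔX 1.1547 tΔY 2.0000
    t=0.5400 [y] (6,3)
    t=0.6004 [x] (5,3)
    t=1.7551 [x] (4,3)
    t=2.5400 [y] (4,2)
    t=2.9098 [x] (3,2)
    t=4.0645 [x] (2,2)
    t=4.5400 [y] (2,1) — stop
  → r_3 = 4.5400
beam 4: φ=0°, α=255°
  cosα=-0.2588 sinα=-0.9659 | (6,4) | tMaxX 2.0091 tMaxY 0.2795 | tΔX 3.8637 tΔY 1.0353
    t=0.2795 [y] (6,3)
    t=1.3148 [y] (6,2)
    t=2.0091 [x] (5,2) — stop
  → r_4 = 2.0091
beam 5: φ=45°, α=300°
  cosα=0.5000 sinα=-0.8660 | (6,4) | tMaxX 0.9600 tMaxY 0.3118 | tΔX 2.0000 tΔY 1.1547
    t=0.3118 [y] (6,3)
    t=0.9600 [x] (7,3) — stop
  → r_5 = 0.9600
beam 6: φ=90°, α=345°
  cosα=0.9659 sinα=-0.2588 | (6,4) | tMaxX 0.4969 tMaxY 1.0432 | tΔX 1.0353 tΔY 3.8637
    t=0.4969 [x] (7,4) — stop
  → r_6 = 0.4969
beam 7: φ=135°, α=30°
  cosα=0.8660 sinα=0.5000 | (6,4) | tMaxX 0.5543 tMaxY 1.4600 | tΔX 1.1547 tΔY 2.0000
    t=0.5543 [x] (7,4) — stop
  → r_7 = 0.5543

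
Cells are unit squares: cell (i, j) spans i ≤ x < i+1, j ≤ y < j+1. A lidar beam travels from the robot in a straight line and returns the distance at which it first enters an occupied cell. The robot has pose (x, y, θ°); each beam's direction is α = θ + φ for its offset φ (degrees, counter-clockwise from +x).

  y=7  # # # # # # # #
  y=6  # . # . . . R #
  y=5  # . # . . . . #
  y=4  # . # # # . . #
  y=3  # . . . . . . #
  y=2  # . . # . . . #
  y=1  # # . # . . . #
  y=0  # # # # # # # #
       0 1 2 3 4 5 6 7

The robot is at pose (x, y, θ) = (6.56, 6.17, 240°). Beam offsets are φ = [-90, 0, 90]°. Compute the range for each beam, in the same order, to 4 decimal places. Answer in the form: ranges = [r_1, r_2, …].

beam 1: φ=-90°, α=150°
  dir = (cos 150°, sin 150°) = (-0.8660, 0.5000); from cell (6,6)
  next x-line at t=0.6466, next y-line at t=1.6600; Δt_x=1.1547, Δt_y=2.0000
    x: enter (5,6) at t=0.6466
    y: enter (5,7) at t=1.6600 ← occupied
  → r_1 = 1.6600
beam 2: φ=0°, α=240°
  dir = (cos 240°, sin 240°) = (-0.5000, -0.8660); from cell (6,6)
  next x-line at t=1.1200, next y-line at t=0.1963; Δt_x=2.0000, Δt_y=1.1547
    y: enter (6,5) at t=0.1963
    x: enter (5,5) at t=1.1200
    y: enter (5,4) at t=1.3510
    y: enter (5,3) at t=2.5057
    x: enter (4,3) at t=3.1200
    y: enter (4,2) at t=3.6604
    y: enter (4,1) at t=4.8151
    x: enter (3,1) at t=5.1200 ← occupied
  → r_2 = 5.1200
beam 3: φ=90°, α=330°
  dir = (cos 330°, sin 330°) = (0.8660, -0.5000); from cell (6,6)
  next x-line at t=0.5081, next y-line at t=0.3400; Δt_x=1.1547, Δt_y=2.0000
    y: enter (6,5) at t=0.3400
    x: enter (7,5) at t=0.5081 ← occupied
  → r_3 = 0.5081

ranges = [1.6600, 5.1200, 0.5081]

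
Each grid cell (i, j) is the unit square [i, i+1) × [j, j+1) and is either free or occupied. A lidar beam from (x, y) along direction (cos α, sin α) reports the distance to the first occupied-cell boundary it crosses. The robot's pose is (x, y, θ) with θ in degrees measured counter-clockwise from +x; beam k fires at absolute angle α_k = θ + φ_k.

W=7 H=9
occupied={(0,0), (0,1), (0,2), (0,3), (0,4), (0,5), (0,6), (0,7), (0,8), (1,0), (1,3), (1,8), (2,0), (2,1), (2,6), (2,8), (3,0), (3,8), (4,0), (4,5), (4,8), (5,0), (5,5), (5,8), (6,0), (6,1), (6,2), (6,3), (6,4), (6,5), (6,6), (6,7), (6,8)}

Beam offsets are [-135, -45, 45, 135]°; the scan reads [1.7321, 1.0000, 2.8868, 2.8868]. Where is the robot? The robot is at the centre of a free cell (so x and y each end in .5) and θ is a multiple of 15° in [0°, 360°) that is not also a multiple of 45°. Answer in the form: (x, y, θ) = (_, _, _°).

The pose lattice has 30·16 = 480 candidates. Test each by forward raycasting.
  (2.5, 2.5, 300°): beam 1 = 1.5529 ≠ 1.7321 ✗
  (1.5, 4.5, 345°): beam 1 = 0.5774 ≠ 1.7321 ✗
  (4.5, 2.5, 75°): beam 2 = 1.7321 ≠ 1.0000 ✗
  (2.5, 2.5, 105°): beam 1 = 3.0000 ≠ 1.7321 ✗
  …
  (3.5, 2.5, 285°): r_1=1.7321, r_2=1.0000, r_3=2.8868, r_4=2.8868 — all match ✓
Only this pose fits every beam.

(x, y, θ) = (3.5, 2.5, 285°)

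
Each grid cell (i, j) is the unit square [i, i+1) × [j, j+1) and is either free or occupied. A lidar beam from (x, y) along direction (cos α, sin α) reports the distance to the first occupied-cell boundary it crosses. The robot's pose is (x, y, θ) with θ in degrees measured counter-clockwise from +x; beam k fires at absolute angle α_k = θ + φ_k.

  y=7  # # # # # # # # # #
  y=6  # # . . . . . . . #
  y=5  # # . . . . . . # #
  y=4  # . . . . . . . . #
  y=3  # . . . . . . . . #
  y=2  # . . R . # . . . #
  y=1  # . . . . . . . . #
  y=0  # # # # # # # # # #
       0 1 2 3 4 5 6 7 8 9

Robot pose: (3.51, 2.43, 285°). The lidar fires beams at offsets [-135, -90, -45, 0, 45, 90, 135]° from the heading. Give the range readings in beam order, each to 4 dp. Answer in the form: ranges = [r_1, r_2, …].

ranges = [2.8983, 2.5985, 1.6512, 1.4804, 2.8600, 1.5426, 5.2770]

beam 1: φ=-135°, α=150°
  dir = (cos 150°, sin 150°) = (-0.8660, 0.5000); from cell (3,2)
  next x-line at t=0.5889, next y-line at t=1.1400; Δt_x=1.1547, Δt_y=2.0000
    x: enter (2,2) at t=0.5889
    y: enter (2,3) at t=1.1400
    x: enter (1,3) at t=1.7436
    x: enter (0,3) at t=2.8983 ← occupied
  → r_1 = 2.8983
beam 2: φ=-90°, α=195°
  dir = (cos 195°, sin 195°) = (-0.9659, -0.2588); from cell (3,2)
  next x-line at t=0.5280, next y-line at t=1.6614; Δt_x=1.0353, Δt_y=3.8637
    x: enter (2,2) at t=0.5280
    x: enter (1,2) at t=1.5633
    y: enter (1,1) at t=1.6614
    x: enter (0,1) at t=2.5985 ← occupied
  → r_2 = 2.5985
beam 3: φ=-45°, α=240°
  dir = (cos 240°, sin 240°) = (-0.5000, -0.8660); from cell (3,2)
  next x-line at t=1.0200, next y-line at t=0.4965; Δt_x=2.0000, Δt_y=1.1547
    y: enter (3,1) at t=0.4965
    x: enter (2,1) at t=1.0200
    y: enter (2,0) at t=1.6512 ← occupied
  → r_3 = 1.6512
beam 4: φ=0°, α=285°
  dir = (cos 285°, sin 285°) = (0.2588, -0.9659); from cell (3,2)
  next x-line at t=1.8932, next y-line at t=0.4452; Δt_x=3.8637, Δt_y=1.0353
    y: enter (3,1) at t=0.4452
    y: enter (3,0) at t=1.4804 ← occupied
  → r_4 = 1.4804
beam 5: φ=45°, α=330°
  dir = (cos 330°, sin 330°) = (0.8660, -0.5000); from cell (3,2)
  next x-line at t=0.5658, next y-line at t=0.8600; Δt_x=1.1547, Δt_y=2.0000
    x: enter (4,2) at t=0.5658
    y: enter (4,1) at t=0.8600
    x: enter (5,1) at t=1.7205
    y: enter (5,0) at t=2.8600 ← occupied
  → r_5 = 2.8600
beam 6: φ=90°, α=15°
  dir = (cos 15°, sin 15°) = (0.9659, 0.2588); from cell (3,2)
  next x-line at t=0.5073, next y-line at t=2.2023; Δt_x=1.0353, Δt_y=3.8637
    x: enter (4,2) at t=0.5073
    x: enter (5,2) at t=1.5426 ← occupied
  → r_6 = 1.5426
beam 7: φ=135°, α=60°
  dir = (cos 60°, sin 60°) = (0.5000, 0.8660); from cell (3,2)
  next x-line at t=0.9800, next y-line at t=0.6582; Δt_x=2.0000, Δt_y=1.1547
    y: enter (3,3) at t=0.6582
    x: enter (4,3) at t=0.9800
    y: enter (4,4) at t=1.8129
    y: enter (4,5) at t=2.9676
    x: enter (5,5) at t=2.9800
    y: enter (5,6) at t=4.1223
    x: enter (6,6) at t=4.9800
    y: enter (6,7) at t=5.2770 ← occupied
  → r_7 = 5.2770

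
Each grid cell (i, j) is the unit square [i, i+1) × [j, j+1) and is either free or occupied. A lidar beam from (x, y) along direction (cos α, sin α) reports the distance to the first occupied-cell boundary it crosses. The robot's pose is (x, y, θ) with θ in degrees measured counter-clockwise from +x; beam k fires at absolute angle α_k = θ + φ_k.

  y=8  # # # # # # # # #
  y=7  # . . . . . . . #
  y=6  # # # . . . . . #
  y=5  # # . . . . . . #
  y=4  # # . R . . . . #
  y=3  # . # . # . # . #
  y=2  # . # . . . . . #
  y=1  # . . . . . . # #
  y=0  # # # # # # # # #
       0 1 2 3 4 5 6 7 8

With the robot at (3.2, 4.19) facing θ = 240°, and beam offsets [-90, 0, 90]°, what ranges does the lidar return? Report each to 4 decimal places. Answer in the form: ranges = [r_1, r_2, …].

ranges = [1.3856, 0.4000, 0.9238]

beam 1: φ=-90°, α=150°
  cosα=-0.8660 sinα=0.5000 | (3,4) | tMaxX 0.2309 tMaxY 1.6200 | tΔX 1.1547 tΔY 2.0000
    t=0.2309 [x] (2,4)
    t=1.3856 [x] (1,4) — stop
  → r_1 = 1.3856
beam 2: φ=0°, α=240°
  cosα=-0.5000 sinα=-0.8660 | (3,4) | tMaxX 0.4000 tMaxY 0.2194 | tΔX 2.0000 tΔY 1.1547
    t=0.2194 [y] (3,3)
    t=0.4000 [x] (2,3) — stop
  → r_2 = 0.4000
beam 3: φ=90°, α=330°
  cosα=0.8660 sinα=-0.5000 | (3,4) | tMaxX 0.9238 tMaxY 0.3800 | tΔX 1.1547 tΔY 2.0000
    t=0.3800 [y] (3,3)
    t=0.9238 [x] (4,3) — stop
  → r_3 = 0.9238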